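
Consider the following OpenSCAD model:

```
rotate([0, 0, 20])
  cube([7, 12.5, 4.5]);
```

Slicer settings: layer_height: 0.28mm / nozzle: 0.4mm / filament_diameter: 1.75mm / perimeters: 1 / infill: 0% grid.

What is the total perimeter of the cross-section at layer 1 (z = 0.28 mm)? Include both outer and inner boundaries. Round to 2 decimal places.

39.00 mm

At z = 0.28 mm: the cube is present — its section is the full 7×12.5 rectangle (perimeter 39.00 mm); (whole slice rotated 20° about Z — lengths, areas and connectivity unchanged). Overall, the cross-section is a single solid region. Total boundary length (outer) = 39.00 mm.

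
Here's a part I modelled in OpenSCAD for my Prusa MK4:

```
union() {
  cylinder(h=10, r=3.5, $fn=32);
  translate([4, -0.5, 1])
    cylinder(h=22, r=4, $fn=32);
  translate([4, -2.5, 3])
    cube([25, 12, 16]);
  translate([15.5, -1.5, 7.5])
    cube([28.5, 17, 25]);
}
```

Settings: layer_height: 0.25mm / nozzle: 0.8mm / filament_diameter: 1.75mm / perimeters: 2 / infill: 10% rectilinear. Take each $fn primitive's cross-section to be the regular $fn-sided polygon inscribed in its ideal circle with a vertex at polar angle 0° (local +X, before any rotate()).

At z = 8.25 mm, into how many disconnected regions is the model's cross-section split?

At z = 8.25 mm: the r=3.5 cylinder contributes a regular 32-gon of circumradius 3.5; the cylinder at (4, -0.5): section is a regular 32-gon, circumradius r=4; the cube at (4, -2.5) (footprint 25×12) is included at this height; the cube at (15.5, -1.5) is present — its section is the full 28.5×17 rectangle; Merging all regions: the regions partially overlap (shared area 183.83 mm²), so overlapping operands fuse into one piece — 1 connected region. The result has 1 disconnected region.

1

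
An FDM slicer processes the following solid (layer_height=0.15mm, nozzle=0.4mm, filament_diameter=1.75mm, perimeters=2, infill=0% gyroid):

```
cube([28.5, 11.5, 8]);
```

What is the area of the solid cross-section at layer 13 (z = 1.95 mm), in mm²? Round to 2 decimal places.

327.75 mm²

At z = 1.95 mm: the 28.5×11.5 cube contributes its full rectangle (area 327.75 mm²). Overall, the cross-section is a single solid region. Net area = 327.75 mm².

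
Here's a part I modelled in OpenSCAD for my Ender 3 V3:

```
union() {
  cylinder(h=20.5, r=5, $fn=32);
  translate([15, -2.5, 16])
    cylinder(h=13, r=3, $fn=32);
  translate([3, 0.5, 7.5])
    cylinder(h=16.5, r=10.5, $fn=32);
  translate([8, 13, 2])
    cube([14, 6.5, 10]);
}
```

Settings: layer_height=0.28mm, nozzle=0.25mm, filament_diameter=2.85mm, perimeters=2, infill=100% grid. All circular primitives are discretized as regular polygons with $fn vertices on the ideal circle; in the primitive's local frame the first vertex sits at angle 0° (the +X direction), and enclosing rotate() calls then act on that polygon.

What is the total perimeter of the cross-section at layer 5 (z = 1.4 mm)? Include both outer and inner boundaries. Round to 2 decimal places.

At z = 1.4 mm: the cylinder: section is a regular 32-gon, circumradius r=5 (perimeter = 2·32·5.000·sin(180°/32) = 31.37 mm); the cylinder at (15, -2.5) is not intersected at this z (z outside [16, 29]); the cylinder at (3, 0.5) is absent (z outside [7.5, 24]); the cube at (8, 13) does not reach this height (z outside [2, 12]); Merging all regions: only the r=5 cylinder is present, so the union is just that shape — boundary = 31.37 mm. Overall, the cross-section is a single solid region. Total boundary length (outer) = 31.37 mm.

31.37 mm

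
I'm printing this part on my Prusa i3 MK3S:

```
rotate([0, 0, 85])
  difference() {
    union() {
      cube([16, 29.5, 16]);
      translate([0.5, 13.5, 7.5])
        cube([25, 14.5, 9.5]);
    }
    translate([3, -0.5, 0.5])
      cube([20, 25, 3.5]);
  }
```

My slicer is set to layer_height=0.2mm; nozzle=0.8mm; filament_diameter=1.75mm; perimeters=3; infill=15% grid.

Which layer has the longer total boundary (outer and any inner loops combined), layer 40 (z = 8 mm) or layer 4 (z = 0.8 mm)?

layer 40 (z = 8 mm)

Layer 40 (z = 8): the cube is present — its section is the full 16×29.5 rectangle (perimeter 91.00 mm); the cube at (0.5, 13.5) (footprint 25×14.5) is included at this height (perimeter 79.00 mm); Taking the union: the regions partially overlap (shared area 224.75 mm²), so the edge portions inside another operand are dropped and the merged outline is re-measured after clipping — boundary = 110.00 mm; the cube at (3, -0.5) does not reach this height (z outside [0.5, 4]); After the difference (first − rest): none of the subtracted shapes is present at this height, so the result so far is unchanged — boundary = 110.00 mm; (rotated 85° about Z; rotation is an isometry so areas/perimeters/island counts are preserved). So its perimeter = 110.00 mm. Layer 4 (z = 0.8): the cube is present — its section is the full 16×29.5 rectangle (perimeter 91.00 mm); the cube at (0.5, 13.5) does not reach this height (z outside [7.5, 17]); Merging all regions: only the 16×29.5 cube is present, so the union is just that shape — boundary = 91.00 mm; the cube at (3, -0.5) (footprint 20×25) is included at this height (perimeter 90.00 mm); Taking the first minus the rest: starting from the result so far, the 20×25 cube at (3, -0.5) partially overlaps it — only the 318.50 mm² overlap (of its 500.00 mm²) is removed, clipping the outline — boundary = 91.00 mm; (whole slice rotated 85° about Z — lengths, areas and connectivity unchanged). So its perimeter = 91.00 mm. Layer 40 is larger (110.00 vs 91.00 mm).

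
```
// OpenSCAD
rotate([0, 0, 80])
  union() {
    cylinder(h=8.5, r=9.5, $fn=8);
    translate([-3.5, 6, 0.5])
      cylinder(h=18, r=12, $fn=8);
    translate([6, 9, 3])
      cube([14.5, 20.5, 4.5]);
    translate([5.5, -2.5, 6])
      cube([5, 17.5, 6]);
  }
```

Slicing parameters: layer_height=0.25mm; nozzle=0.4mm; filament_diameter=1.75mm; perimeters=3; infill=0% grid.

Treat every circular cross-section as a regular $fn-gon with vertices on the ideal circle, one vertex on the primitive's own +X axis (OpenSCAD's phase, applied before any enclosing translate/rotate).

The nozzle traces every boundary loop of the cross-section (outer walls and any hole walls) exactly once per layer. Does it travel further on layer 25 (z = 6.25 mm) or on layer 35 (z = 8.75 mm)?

Layer 25 (z = 6.25): the cylinder: section is a regular 8-gon, circumradius r=9.5 (perimeter = 2·8·9.500·sin(180°/8) = 58.17 mm); the r=12 cylinder at (-3.5, 6) gives a regular 8-gon of circumradius 12 (constant along its height) (perimeter = 2·8·12.000·sin(180°/8) = 73.48 mm); the 14.5×20.5 cube at (6, 9) contributes its full rectangle (perimeter 70.00 mm); the 5×17.5 cube at (5.5, -2.5) contributes its full rectangle (perimeter 45.00 mm); Merging all regions: the regions partially overlap (shared area 247.48 mm²), so the edge portions inside another operand are dropped and the merged outline is re-measured after clipping — boundary = 139.75 mm; (whole slice rotated 80° about Z — lengths, areas and connectivity unchanged). So its perimeter = 139.75 mm. Layer 35 (z = 8.75): the cylinder is not intersected at this z (z outside [0, 8.5]); the r=12 cylinder at (-3.5, 6) contributes a regular 8-gon of circumradius 12 (perimeter = 2·8·12.000·sin(180°/8) = 73.48 mm); the cube at (6, 9) is not intersected at this z (z outside [3, 7.5]); the cube at (5.5, -2.5) is present — its section is the full 5×17.5 rectangle (perimeter 45.00 mm); Merging all regions: the regions partially overlap (shared area 21.73 mm²), so the edge portions inside another operand are dropped and the merged outline is re-measured after clipping — boundary = 88.31 mm; (rotated 80° about Z; rotation is an isometry so areas/perimeters/island counts are preserved). So its perimeter = 88.31 mm. Layer 25 is larger (139.75 vs 88.31 mm).

layer 25 (z = 6.25 mm)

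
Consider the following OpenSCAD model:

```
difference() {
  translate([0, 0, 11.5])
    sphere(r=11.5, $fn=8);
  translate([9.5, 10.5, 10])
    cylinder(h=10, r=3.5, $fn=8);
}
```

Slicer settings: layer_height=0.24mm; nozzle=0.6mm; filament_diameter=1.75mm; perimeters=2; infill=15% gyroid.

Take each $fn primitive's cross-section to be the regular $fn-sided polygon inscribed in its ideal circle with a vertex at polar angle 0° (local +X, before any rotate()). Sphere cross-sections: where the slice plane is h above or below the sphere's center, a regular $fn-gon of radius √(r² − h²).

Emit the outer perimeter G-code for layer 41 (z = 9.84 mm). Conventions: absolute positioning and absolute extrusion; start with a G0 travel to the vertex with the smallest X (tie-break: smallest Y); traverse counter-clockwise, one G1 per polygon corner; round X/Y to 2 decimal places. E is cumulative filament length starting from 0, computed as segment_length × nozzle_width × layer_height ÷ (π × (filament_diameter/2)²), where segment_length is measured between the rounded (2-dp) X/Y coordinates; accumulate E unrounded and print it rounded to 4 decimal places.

At z = 9.84 mm: the sphere: section is a regular 8-gon, circumradius = √(r²−h²) = √(11.5²−1.66²) = 11.380; the cylinder at (9.5, 10.5) is not intersected at this z (z outside [10, 20]); Subtracting the remaining from the first: none of the subtracted shapes is present at this height, so the r=11.5 sphere is unchanged — 1 connected region. The outline is a single polygon with 8 vertices. Extrusion per mm of travel: 0.6 × 0.24 / (π × 0.875²) = 0.059868. Accumulating E over each segment gives final E = 4.1724.

G0 X-11.38 Y0.00 Z9.84
G1 X-8.05 Y-8.05 E0.5215
G1 X0.00 Y-11.38 E1.0431
G1 X8.05 Y-8.05 E1.5646
G1 X11.38 Y0.00 E2.0862
G1 X8.05 Y8.05 E2.6077
G1 X0.00 Y11.38 E3.1293
G1 X-8.05 Y8.05 E3.6508
G1 X-11.38 Y0.00 E4.1724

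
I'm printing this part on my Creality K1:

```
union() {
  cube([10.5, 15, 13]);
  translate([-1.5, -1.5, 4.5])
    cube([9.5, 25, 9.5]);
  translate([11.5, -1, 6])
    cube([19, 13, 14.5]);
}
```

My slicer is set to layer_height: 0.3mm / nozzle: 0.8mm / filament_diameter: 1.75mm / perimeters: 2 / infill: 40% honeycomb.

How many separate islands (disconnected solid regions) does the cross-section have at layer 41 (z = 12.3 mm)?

At z = 12.3 mm: the cube is present — its section is the full 10.5×15 rectangle; the cube at (-1.5, -1.5) is present — its section is the full 9.5×25 rectangle; the cube at (11.5, -1) is present — its section is the full 19×13 rectangle; Merging all regions: the regions partially overlap (shared area 120.00 mm²), so overlapping operands fuse into one piece — 2 connected regions. Overall, the cross-section has 2 separate islands. Island count = 2.

2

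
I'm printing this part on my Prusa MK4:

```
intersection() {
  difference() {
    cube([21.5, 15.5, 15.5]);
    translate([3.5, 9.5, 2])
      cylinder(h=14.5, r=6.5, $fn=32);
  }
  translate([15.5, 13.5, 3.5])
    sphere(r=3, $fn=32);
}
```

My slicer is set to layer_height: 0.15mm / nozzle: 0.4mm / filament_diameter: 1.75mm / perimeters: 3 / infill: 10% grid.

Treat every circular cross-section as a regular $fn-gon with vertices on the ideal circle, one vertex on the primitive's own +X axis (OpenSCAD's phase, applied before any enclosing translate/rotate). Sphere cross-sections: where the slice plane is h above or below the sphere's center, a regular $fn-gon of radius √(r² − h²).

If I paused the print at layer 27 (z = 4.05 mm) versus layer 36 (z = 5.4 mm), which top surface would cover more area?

layer 27 (z = 4.05 mm)

Layer 27 (z = 4.05): the 21.5×15.5 cube contributes its full rectangle (area 333.25 mm²); the r=6.5 cylinder at (3.5, 9.5) contributes a regular 32-gon of circumradius 6.5 (area = (32/2)·6.500²·sin(360°/32) = 131.88 mm²); After the difference (first − rest): starting from the 21.5×15.5 cube (333.25 mm²), the r=6.5 cylinder at (3.5, 9.5) partially overlaps it — only the 107.40 mm² overlap (of its 131.88 mm²) is removed, clipping the outline — area = 225.85 mm²; the sphere at (15.5, 13.5): section is a regular 32-gon, circumradius = √(r²−h²) = √(3²−0.55²) = 2.949 (area = (32/2)·2.949²·sin(360°/32) = 27.15 mm²); After intersecting: the r=3 sphere at (15.5, 13.5) partially overlaps that combined region; clipping to the common part keeps 24.35 mm² — area = 24.35 mm². So its area = 24.35 mm². Layer 36 (z = 5.4): the cube (footprint 21.5×15.5) is included at this height (area 333.25 mm²); the cylinder at (3.5, 9.5): section is a regular 32-gon, circumradius r=6.5 (area = (32/2)·6.500²·sin(360°/32) = 131.88 mm²); Taking the first minus the rest: starting from the 21.5×15.5 cube (333.25 mm²), the r=6.5 cylinder at (3.5, 9.5) partially overlaps it — only the 107.40 mm² overlap (of its 131.88 mm²) is removed, clipping the outline — area = 225.85 mm²; the r=3 sphere at (15.5, 13.5) contributes a regular 32-gon of circumradius √(3²−1.9²) = 2.322 (area = (32/2)·2.322²·sin(360°/32) = 16.82 mm²); After intersecting: the r=3 sphere at (15.5, 13.5) partially overlaps that combined region; clipping to the common part keeps 16.33 mm² — area = 16.33 mm². So its area = 16.33 mm². Layer 27 is larger (24.35 vs 16.33 mm²).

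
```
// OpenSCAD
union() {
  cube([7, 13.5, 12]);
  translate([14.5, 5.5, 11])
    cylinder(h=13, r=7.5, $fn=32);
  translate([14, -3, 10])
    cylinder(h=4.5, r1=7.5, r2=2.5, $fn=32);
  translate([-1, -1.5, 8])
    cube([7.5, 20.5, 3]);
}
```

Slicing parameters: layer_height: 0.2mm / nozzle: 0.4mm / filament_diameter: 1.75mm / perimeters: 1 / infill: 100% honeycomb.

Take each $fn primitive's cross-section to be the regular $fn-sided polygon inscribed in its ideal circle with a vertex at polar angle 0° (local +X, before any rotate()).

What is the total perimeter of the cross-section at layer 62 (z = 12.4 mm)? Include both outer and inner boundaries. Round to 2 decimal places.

At z = 12.4 mm: the cube is absent (z outside [0, 12]); the cylinder at (14.5, 5.5): section is a regular 32-gon, circumradius r=7.5 (perimeter = 2·32·7.500·sin(180°/32) = 47.05 mm); the cone at (14, -3) (r1=7.5→r2=2.5) has section circumradius 4.833 here — a regular 32-gon (perimeter = 2·32·4.833·sin(180°/32) = 30.32 mm); the cube at (-1, -1.5) is absent (z outside [8, 11]); Combining (union): the regions partially overlap (shared area 22.28 mm²), so the edge portions inside another operand are dropped and the merged outline is re-measured after clipping — boundary = 58.14 mm. Overall, the cross-section is a single solid region. Total boundary length (outer) = 58.14 mm.

58.14 mm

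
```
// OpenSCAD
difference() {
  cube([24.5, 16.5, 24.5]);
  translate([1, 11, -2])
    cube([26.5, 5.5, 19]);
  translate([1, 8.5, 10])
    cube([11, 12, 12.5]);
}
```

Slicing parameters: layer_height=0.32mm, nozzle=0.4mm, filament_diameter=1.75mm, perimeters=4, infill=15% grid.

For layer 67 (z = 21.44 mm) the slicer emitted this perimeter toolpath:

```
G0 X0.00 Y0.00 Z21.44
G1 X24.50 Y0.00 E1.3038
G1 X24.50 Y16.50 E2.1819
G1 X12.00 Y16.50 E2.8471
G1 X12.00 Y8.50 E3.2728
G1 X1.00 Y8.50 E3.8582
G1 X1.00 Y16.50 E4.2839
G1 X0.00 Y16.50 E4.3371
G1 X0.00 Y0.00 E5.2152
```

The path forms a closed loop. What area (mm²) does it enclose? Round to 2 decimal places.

316.25 mm²

Apply the shoelace formula to the sequence of (X, Y) vertices; enclosed area = 316.25 mm².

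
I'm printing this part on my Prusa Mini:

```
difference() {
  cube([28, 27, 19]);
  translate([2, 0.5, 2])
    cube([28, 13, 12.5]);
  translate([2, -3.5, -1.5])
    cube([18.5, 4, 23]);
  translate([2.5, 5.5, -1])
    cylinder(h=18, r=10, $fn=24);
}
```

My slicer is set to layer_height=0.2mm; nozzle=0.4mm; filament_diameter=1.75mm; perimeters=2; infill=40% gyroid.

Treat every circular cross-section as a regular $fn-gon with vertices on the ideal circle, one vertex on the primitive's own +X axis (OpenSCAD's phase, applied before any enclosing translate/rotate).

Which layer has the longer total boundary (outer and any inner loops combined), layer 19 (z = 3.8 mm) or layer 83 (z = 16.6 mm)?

layer 83 (z = 16.6 mm)

Layer 19 (z = 3.8): the cube is present — its section is the full 28×27 rectangle (perimeter 110.00 mm); the cube at (2, 0.5) is present — its section is the full 28×13 rectangle (perimeter 82.00 mm); the cube at (2, -3.5) (footprint 18.5×4) is included at this height (perimeter 45.00 mm); the cylinder at (2.5, 5.5): section is a regular 24-gon, circumradius r=10 (perimeter = 2·24·10.000·sin(180°/24) = 62.65 mm); Subtracting the remaining from the first: starting from the 28×27 cube, the 28×13 cube at (2, 0.5) partially overlaps it — only the 338.00 mm² overlap (of its 364.00 mm²) is removed, clipping the outline; the 18.5×4 cube at (2, -3.5) partially overlaps it — only the 9.25 mm² overlap (of its 74.00 mm²) is removed, clipping the outline; the r=10 cylinder at (2.5, 5.5) partially overlaps it — only the 39.41 mm² overlap (of its 310.58 mm²) is removed, clipping the outline — boundary = 97.80 mm. So its perimeter = 97.80 mm. Layer 83 (z = 16.6): the cube (footprint 28×27) is included at this height (perimeter 110.00 mm); the cube at (2, 0.5) does not reach this height (z outside [2, 14.5]); the cube at (2, -3.5) is present — its section is the full 18.5×4 rectangle (perimeter 45.00 mm); the cylinder at (2.5, 5.5): section is a regular 24-gon, circumradius r=10 (perimeter = 2·24·10.000·sin(180°/24) = 62.65 mm); Subtracting the remaining from the first: starting from the 28×27 cube, the 18.5×4 cube at (2, -3.5) partially overlaps it — only the 9.25 mm² overlap (of its 74.00 mm²) is removed, clipping the outline; the r=10 cylinder at (2.5, 5.5) partially overlaps it — only the 163.27 mm² overlap (of its 310.58 mm²) is removed, clipping the outline — boundary = 107.57 mm. So its perimeter = 107.57 mm. Layer 83 is larger (107.57 vs 97.80 mm).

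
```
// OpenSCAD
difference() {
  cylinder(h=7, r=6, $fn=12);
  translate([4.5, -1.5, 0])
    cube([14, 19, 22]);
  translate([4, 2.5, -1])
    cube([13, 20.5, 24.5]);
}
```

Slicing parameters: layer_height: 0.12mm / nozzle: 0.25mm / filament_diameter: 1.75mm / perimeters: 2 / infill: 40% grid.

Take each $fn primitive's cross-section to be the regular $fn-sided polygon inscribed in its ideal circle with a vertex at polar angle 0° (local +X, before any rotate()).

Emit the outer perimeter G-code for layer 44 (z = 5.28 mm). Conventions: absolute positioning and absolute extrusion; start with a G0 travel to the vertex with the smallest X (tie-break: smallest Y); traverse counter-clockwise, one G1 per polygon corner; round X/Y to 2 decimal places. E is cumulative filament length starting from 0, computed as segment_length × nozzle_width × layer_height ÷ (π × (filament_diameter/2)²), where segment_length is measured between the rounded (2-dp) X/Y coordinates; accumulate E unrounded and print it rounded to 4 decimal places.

G0 X-6.00 Y0.00 Z5.28
G1 X-5.20 Y-3.00 E0.0387
G1 X-3.00 Y-5.20 E0.0775
G1 X0.00 Y-6.00 E0.1163
G1 X3.00 Y-5.20 E0.1550
G1 X5.20 Y-3.00 E0.1938
G1 X5.60 Y-1.50 E0.2131
G1 X4.50 Y-1.50 E0.2269
G1 X4.50 Y2.50 E0.2768
G1 X4.00 Y2.50 E0.2830
G1 X4.00 Y4.20 E0.3042
G1 X3.00 Y5.20 E0.3218
G1 X0.00 Y6.00 E0.3606
G1 X-3.00 Y5.20 E0.3993
G1 X-5.20 Y3.00 E0.4381
G1 X-6.00 Y0.00 E0.4768

At z = 5.28 mm: the cylinder: section is a regular 12-gon, circumradius r=6; the cube at (4.5, -1.5) (footprint 14×19) is included at this height; the 13×20.5 cube at (4, 2.5) contributes its full rectangle; After the difference (first − rest): starting from the r=6 cylinder, the 14×19 cube at (4.5, -1.5) partially overlaps it — only the 5.49 mm² overlap (of its 266.00 mm²) is removed, clipping the outline; the 13×20.5 cube at (4, 2.5) partially overlaps it — only the 0.72 mm² overlap (of its 266.50 mm²) is removed, clipping the outline — 1 connected region. The outline is a single polygon with 15 vertices. Extrusion per mm of travel: 0.25 × 0.12 / (π × 0.875²) = 0.012473. Accumulating E over each segment gives final E = 0.4768.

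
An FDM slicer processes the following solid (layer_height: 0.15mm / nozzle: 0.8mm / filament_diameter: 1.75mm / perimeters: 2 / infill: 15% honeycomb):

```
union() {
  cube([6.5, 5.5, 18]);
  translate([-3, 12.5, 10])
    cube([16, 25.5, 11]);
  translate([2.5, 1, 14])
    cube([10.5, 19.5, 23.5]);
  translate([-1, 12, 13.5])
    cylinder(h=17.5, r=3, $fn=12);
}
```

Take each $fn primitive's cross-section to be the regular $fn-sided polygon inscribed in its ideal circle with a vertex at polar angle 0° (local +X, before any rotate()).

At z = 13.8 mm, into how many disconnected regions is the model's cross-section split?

At z = 13.8 mm: the cube (footprint 6.5×5.5) is included at this height; the cube at (-3, 12.5) is present — its section is the full 16×25.5 rectangle; the cube at (2.5, 1) does not reach this height (z outside [14, 37.5]); the r=3 cylinder at (-1, 12) gives a regular 12-gon of circumradius 3 (constant along its height); Merging all regions: the regions partially overlap (shared area 9.66 mm²), so overlapping operands fuse into one piece — 2 connected regions. The result has 2 disconnected regions.

2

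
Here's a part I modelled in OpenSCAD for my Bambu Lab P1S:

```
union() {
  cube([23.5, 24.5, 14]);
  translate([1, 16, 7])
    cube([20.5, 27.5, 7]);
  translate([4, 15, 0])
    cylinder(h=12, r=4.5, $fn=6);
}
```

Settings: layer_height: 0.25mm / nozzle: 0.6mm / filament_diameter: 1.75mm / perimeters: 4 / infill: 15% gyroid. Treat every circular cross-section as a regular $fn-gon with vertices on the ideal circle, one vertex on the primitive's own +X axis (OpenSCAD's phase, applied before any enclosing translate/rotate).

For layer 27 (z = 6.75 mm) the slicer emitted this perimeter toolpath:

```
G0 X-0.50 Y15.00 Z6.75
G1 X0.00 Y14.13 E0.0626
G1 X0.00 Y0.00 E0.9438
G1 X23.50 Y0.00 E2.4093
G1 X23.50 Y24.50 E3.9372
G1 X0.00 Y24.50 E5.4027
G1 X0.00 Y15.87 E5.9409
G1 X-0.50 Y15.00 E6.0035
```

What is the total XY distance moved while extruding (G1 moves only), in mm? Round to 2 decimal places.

96.27 mm

Sum the Euclidean lengths of each G1 segment: total = 96.27 mm.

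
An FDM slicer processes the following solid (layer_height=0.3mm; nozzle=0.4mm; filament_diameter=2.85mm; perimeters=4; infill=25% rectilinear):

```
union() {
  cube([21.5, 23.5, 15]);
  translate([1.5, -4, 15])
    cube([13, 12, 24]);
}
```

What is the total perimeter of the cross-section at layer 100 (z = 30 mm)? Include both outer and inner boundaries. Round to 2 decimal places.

At z = 30 mm: the cube does not reach this height (z outside [0, 15]); the 13×12 cube at (1.5, -4) contributes its full rectangle (perimeter 50.00 mm); Combining (union): only the 13×12 cube at (1.5, -4) is present, so the union is just that shape — boundary = 50.00 mm. Overall, the cross-section is a single solid region. Total boundary length (outer) = 50.00 mm.

50.00 mm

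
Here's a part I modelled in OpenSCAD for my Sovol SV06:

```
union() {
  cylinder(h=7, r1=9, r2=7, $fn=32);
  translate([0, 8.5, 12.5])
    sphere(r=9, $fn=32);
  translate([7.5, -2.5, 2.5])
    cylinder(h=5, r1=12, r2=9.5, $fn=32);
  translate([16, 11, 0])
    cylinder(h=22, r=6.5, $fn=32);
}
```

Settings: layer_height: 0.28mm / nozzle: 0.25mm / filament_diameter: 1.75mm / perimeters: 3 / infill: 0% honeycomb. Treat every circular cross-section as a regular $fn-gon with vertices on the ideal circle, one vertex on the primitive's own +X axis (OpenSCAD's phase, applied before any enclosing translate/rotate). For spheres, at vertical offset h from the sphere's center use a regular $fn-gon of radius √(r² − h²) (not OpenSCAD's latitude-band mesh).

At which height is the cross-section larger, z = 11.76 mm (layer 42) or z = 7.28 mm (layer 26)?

layer 26 (z = 7.28 mm)

Layer 42 (z = 11.76): the cone is absent (z outside [0, 7]); the r=9 sphere at (0, 8.5) slices to a regular 32-gon of circumradius 8.970 (√(r²−h²) with h=0.74 from center) (area = (32/2)·8.970²·sin(360°/32) = 251.13 mm²); the cone at (7.5, -2.5) is not intersected at this z (z outside [2.5, 7.5]); the r=6.5 cylinder at (16, 11) contributes a regular 32-gon of circumradius 6.5 (area = (32/2)·6.500²·sin(360°/32) = 131.88 mm²); Combining (union): the 2 present regions are separate (no shared area or edge), so areas and boundary lengths simply add and each stays a separate island — area = 383.01 mm². So its area = 383.01 mm². Layer 26 (z = 7.28): the cone is absent (z outside [0, 7]); the r=9 sphere at (0, 8.5) contributes a regular 32-gon of circumradius √(9²−5.22²) = 7.332 (area = (32/2)·7.332²·sin(360°/32) = 167.78 mm²); the cone at (7.5, -2.5) (r1=12→r2=9.5) has section circumradius 9.610 here — a regular 32-gon (area = (32/2)·9.610²·sin(360°/32) = 288.27 mm²); the r=6.5 cylinder at (16, 11) contributes a regular 32-gon of circumradius 6.5 (area = (32/2)·6.500²·sin(360°/32) = 131.88 mm²); Taking the union: the regions partially overlap — summed areas 587.94 mm² minus the doubly-counted overlap 25.14 mm² gives 562.80 mm² — area = 562.80 mm². So its area = 562.80 mm². Layer 26 is larger (562.80 vs 383.01 mm²).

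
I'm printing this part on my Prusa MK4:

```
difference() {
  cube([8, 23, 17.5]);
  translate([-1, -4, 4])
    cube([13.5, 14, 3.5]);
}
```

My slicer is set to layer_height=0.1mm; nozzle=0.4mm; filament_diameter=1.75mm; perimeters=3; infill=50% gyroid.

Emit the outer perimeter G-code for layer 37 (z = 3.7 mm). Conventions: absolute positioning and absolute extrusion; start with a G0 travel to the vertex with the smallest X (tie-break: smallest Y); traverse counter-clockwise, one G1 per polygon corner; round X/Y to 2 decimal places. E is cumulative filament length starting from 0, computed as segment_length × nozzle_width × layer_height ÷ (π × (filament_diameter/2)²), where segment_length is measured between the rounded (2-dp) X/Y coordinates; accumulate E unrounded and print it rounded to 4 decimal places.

At z = 3.7 mm: the cube is present — its section is the full 8×23 rectangle; the cube at (-1, -4) is not intersected at this z (z outside [4, 7.5]); Subtracting the remaining from the first: none of the subtracted shapes is present at this height, so the 8×23 cube is unchanged — 1 connected region. The outline is a single polygon with 4 vertices. Extrusion per mm of travel: 0.4 × 0.1 / (π × 0.875²) = 0.016630. Accumulating E over each segment gives final E = 1.0311.

G0 X0.00 Y0.00 Z3.70
G1 X8.00 Y0.00 E0.1330
G1 X8.00 Y23.00 E0.5155
G1 X0.00 Y23.00 E0.6486
G1 X0.00 Y0.00 E1.0311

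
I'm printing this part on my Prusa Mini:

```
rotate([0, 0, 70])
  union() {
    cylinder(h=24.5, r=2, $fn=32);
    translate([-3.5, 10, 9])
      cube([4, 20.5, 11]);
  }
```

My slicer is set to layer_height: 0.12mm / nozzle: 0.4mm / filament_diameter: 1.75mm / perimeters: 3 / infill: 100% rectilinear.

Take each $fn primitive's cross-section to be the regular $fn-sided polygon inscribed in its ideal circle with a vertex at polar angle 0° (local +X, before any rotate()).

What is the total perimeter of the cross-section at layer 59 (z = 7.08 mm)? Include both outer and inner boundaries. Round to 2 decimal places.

12.55 mm

At z = 7.08 mm: the r=2 cylinder gives a regular 32-gon of circumradius 2 (constant along its height) (perimeter = 2·32·2.000·sin(180°/32) = 12.55 mm); the cube at (-3.5, 10) is not intersected at this z (z outside [9, 20]); Combining (union): only the r=2 cylinder is present, so the union is just that shape — boundary = 12.55 mm; (whole slice rotated 70° about Z — lengths, areas and connectivity unchanged). Overall, the cross-section is a single solid region. Total boundary length (outer) = 12.55 mm.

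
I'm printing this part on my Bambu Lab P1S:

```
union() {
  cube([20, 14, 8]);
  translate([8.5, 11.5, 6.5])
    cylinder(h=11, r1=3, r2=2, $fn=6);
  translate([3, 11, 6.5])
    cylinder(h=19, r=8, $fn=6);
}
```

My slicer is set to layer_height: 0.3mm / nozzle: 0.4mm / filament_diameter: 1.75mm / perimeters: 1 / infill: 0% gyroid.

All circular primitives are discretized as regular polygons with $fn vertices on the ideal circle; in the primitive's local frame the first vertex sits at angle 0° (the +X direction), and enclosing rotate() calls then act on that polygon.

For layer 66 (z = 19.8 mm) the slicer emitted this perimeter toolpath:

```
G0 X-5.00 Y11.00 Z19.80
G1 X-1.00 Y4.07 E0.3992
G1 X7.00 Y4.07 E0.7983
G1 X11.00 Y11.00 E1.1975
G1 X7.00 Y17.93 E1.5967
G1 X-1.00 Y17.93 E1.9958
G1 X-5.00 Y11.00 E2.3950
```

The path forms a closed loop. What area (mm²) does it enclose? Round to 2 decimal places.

Apply the shoelace formula to the sequence of (X, Y) vertices; enclosed area = 166.32 mm².

166.32 mm²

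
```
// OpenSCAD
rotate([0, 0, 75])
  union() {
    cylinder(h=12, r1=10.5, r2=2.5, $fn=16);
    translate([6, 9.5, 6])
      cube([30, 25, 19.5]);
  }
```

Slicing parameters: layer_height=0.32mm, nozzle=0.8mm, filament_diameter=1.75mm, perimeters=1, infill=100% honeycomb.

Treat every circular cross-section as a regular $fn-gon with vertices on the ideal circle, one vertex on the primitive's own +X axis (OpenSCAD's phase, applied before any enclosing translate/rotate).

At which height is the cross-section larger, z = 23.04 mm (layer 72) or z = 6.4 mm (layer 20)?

layer 20 (z = 6.4 mm)

Layer 72 (z = 23.04): the cone does not reach this height (z outside [0, 12]); the 30×25 cube at (6, 9.5) contributes its full rectangle (area 750.00 mm²); Merging all regions: only the 30×25 cube at (6, 9.5) is present, so the union is just that shape — area = 750.00 mm²; (rotated 75° about Z; rotation is an isometry so areas/perimeters/island counts are preserved). So its area = 750.00 mm². Layer 20 (z = 6.4): the cone: at t=0.533 of its height the radius interpolates to r₁+(r₂−r₁)t = 6.233, giving a regular 16-gon of that circumradius (area = (16/2)·6.233²·sin(360°/16) = 118.95 mm²); the cube at (6, 9.5) (footprint 30×25) is included at this height (area 750.00 mm²); Combining (union): the 2 present regions are separate (no shared area or edge), so areas and boundary lengths simply add and each stays a separate island — area = 868.95 mm²; (whole slice rotated 75° about Z — lengths, areas and connectivity unchanged). So its area = 868.95 mm². Layer 20 is larger (868.95 vs 750.00 mm²).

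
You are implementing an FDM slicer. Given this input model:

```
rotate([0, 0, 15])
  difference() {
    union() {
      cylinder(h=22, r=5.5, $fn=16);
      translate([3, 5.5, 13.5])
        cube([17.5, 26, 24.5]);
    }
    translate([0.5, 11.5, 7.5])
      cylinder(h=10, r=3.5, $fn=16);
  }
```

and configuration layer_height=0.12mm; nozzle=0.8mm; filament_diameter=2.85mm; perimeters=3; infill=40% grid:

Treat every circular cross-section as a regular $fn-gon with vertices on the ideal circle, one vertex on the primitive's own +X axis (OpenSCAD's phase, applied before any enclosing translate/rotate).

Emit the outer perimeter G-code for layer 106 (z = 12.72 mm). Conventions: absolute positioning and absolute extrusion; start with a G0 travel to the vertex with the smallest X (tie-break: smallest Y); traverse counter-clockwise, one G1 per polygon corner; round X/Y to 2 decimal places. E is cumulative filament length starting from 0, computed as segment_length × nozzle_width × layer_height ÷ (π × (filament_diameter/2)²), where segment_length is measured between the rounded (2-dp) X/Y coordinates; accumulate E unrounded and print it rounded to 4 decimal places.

At z = 12.72 mm: the r=5.5 cylinder gives a regular 16-gon of circumradius 5.5 (constant along its height); the cube at (3, 5.5) is absent (z outside [13.5, 38]); Taking the union: only the r=5.5 cylinder is present, so the union is just that shape — 1 connected region; the r=3.5 cylinder at (0.5, 11.5) gives a regular 16-gon of circumradius 3.5 (constant along its height); Taking the first minus the rest: starting from the result so far, the r=3.5 cylinder at (0.5, 11.5) misses the remaining region (no effect) — 1 connected region; (rotated 15° about Z; rotation is an isometry so areas/perimeters/island counts are preserved). The outline is a single polygon with 16 vertices. Extrusion per mm of travel: 0.8 × 0.12 / (π × 1.425²) = 0.015048. Accumulating E over each segment gives final E = 0.5165.

G0 X-5.45 Y0.72 Z12.72
G1 X-5.31 Y-1.42 E0.0323
G1 X-4.36 Y-3.35 E0.0646
G1 X-2.75 Y-4.76 E0.0968
G1 X-0.72 Y-5.45 E0.1291
G1 X1.42 Y-5.31 E0.1614
G1 X3.35 Y-4.36 E0.1938
G1 X4.76 Y-2.75 E0.2260
G1 X5.45 Y-0.72 E0.2582
G1 X5.31 Y1.42 E0.2905
G1 X4.36 Y3.35 E0.3229
G1 X2.75 Y4.76 E0.3551
G1 X0.72 Y5.45 E0.3873
G1 X-1.42 Y5.31 E0.4196
G1 X-3.35 Y4.36 E0.4520
G1 X-4.76 Y2.75 E0.4842
G1 X-5.45 Y0.72 E0.5165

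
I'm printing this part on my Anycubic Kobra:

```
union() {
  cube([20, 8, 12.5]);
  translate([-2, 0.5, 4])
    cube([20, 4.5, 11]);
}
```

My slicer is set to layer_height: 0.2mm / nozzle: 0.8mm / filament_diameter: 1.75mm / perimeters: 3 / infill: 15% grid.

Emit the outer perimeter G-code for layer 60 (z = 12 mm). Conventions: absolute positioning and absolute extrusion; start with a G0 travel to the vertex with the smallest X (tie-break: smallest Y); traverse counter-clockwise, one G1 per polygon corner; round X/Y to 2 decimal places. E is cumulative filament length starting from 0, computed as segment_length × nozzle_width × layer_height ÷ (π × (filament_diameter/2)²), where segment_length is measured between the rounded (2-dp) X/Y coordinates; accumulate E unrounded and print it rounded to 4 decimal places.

At z = 12 mm: the cube (footprint 20×8) is included at this height; the 20×4.5 cube at (-2, 0.5) contributes its full rectangle; Merging all regions: the regions partially overlap (shared area 81.00 mm²), so overlapping operands fuse into one piece — 1 connected region. The outline is a single polygon with 8 vertices. Extrusion per mm of travel: 0.8 × 0.2 / (π × 0.875²) = 0.066520. Accumulating E over each segment gives final E = 3.9912.

G0 X-2.00 Y0.50 Z12.00
G1 X0.00 Y0.50 E0.1330
G1 X0.00 Y0.00 E0.1663
G1 X20.00 Y0.00 E1.4967
G1 X20.00 Y8.00 E2.0289
G1 X0.00 Y8.00 E3.3593
G1 X0.00 Y5.00 E3.5588
G1 X-2.00 Y5.00 E3.6919
G1 X-2.00 Y0.50 E3.9912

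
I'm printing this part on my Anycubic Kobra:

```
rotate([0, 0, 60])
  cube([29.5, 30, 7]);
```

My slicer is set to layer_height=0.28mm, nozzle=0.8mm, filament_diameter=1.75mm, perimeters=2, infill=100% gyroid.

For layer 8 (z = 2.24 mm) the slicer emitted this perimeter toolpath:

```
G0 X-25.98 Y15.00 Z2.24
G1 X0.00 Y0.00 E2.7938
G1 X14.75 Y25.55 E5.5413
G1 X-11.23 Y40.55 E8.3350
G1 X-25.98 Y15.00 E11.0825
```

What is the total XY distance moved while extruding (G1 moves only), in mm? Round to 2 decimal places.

Sum the Euclidean lengths of each G1 segment: total = 119.00 mm.

119.00 mm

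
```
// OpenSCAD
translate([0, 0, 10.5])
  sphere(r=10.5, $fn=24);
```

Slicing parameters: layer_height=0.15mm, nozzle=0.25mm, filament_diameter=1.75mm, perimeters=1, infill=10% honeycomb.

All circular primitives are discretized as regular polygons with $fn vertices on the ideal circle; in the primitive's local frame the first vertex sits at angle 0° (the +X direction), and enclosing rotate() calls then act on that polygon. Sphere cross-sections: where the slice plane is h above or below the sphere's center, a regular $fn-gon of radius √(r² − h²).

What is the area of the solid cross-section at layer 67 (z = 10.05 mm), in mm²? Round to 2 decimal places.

At z = 10.05 mm: the sphere: section is a regular 24-gon, circumradius = √(r²−h²) = √(10.5²−0.45²) = 10.490 (area = (24/2)·10.490²·sin(360°/24) = 341.79 mm²). Overall, the cross-section is a single solid region. Net area = 341.79 mm².

341.79 mm²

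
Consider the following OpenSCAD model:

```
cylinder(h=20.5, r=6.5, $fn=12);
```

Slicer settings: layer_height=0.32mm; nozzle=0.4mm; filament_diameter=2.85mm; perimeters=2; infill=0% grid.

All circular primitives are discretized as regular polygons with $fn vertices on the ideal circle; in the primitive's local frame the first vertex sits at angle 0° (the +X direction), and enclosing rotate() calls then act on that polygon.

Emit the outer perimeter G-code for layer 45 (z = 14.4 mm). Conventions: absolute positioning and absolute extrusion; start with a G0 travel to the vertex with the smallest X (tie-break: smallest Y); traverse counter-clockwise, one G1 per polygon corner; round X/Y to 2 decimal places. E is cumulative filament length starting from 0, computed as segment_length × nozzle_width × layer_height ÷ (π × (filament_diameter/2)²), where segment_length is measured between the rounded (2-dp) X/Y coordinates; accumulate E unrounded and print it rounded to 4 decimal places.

At z = 14.4 mm: the r=6.5 cylinder contributes a regular 12-gon of circumradius 6.5. The outline is a single polygon with 12 vertices. Extrusion per mm of travel: 0.4 × 0.32 / (π × 1.425²) = 0.020065. Accumulating E over each segment gives final E = 0.8102.

G0 X-6.50 Y0.00 Z14.40
G1 X-5.63 Y-3.25 E0.0675
G1 X-3.25 Y-5.63 E0.1350
G1 X0.00 Y-6.50 E0.2025
G1 X3.25 Y-5.63 E0.2701
G1 X5.63 Y-3.25 E0.3376
G1 X6.50 Y0.00 E0.4051
G1 X5.63 Y3.25 E0.4726
G1 X3.25 Y5.63 E0.5401
G1 X0.00 Y6.50 E0.6076
G1 X-3.25 Y5.63 E0.6751
G1 X-5.63 Y3.25 E0.7427
G1 X-6.50 Y0.00 E0.8102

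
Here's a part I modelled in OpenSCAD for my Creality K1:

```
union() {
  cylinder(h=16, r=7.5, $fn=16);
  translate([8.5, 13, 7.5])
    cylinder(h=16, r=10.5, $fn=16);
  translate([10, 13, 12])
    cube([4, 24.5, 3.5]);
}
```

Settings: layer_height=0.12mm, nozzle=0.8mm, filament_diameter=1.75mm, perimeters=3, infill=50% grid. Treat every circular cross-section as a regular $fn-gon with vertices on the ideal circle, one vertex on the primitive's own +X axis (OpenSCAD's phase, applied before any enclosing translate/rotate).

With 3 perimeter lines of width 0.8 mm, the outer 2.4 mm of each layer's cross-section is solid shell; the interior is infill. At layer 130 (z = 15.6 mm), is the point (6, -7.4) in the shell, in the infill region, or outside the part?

outside

At z = 15.6 mm: the r=7.5 cylinder contributes a regular 16-gon of circumradius 7.5; the r=10.5 cylinder at (8.5, 13) contributes a regular 16-gon of circumradius 10.5; the cube at (10, 13) is not intersected at this z (z outside [12, 15.5]); Combining (union): the regions partially overlap (shared area 12.81 mm²), so overlapping operands fuse into one piece — 1 connected region. Overall, the cross-section is a single solid region. The nearest boundary edge runs (5.30, -5.30)→(2.87, -6.93); distance from the point to it = 2.13 mm. The point is not inside any of the regions above, so it lies outside the cross-section (2.13 mm from the nearest boundary).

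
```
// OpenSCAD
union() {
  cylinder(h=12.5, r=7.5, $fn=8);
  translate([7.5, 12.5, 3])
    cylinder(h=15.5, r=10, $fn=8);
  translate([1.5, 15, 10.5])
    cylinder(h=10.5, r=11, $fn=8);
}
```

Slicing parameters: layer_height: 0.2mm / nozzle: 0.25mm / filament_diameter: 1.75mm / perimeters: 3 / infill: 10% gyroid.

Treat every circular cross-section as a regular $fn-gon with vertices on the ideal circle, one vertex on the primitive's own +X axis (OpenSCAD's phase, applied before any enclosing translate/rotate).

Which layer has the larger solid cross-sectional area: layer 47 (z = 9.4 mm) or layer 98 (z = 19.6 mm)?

Layer 47 (z = 9.4): the r=7.5 cylinder contributes a regular 8-gon of circumradius 7.5 (area = (8/2)·7.500²·sin(360°/8) = 159.10 mm²); the cylinder at (7.5, 12.5): section is a regular 8-gon, circumradius r=10 (area = (8/2)·10.000²·sin(360°/8) = 282.84 mm²); the cylinder at (1.5, 15) is not intersected at this z (z outside [10.5, 21]); Taking the union: the regions partially overlap — summed areas 441.94 mm² minus the doubly-counted overlap 10.94 mm² gives 431.00 mm² — area = 431.00 mm². So its area = 431.00 mm². Layer 98 (z = 19.6): the cylinder is absent (z outside [0, 12.5]); the cylinder at (7.5, 12.5) does not reach this height (z outside [3, 18.5]); the r=11 cylinder at (1.5, 15) gives a regular 8-gon of circumradius 11 (constant along its height) (area = (8/2)·11.000²·sin(360°/8) = 342.24 mm²); Merging all regions: only the r=11 cylinder at (1.5, 15) is present, so the union is just that shape — area = 342.24 mm². So its area = 342.24 mm². Layer 47 is larger (431.00 vs 342.24 mm²).

layer 47 (z = 9.4 mm)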